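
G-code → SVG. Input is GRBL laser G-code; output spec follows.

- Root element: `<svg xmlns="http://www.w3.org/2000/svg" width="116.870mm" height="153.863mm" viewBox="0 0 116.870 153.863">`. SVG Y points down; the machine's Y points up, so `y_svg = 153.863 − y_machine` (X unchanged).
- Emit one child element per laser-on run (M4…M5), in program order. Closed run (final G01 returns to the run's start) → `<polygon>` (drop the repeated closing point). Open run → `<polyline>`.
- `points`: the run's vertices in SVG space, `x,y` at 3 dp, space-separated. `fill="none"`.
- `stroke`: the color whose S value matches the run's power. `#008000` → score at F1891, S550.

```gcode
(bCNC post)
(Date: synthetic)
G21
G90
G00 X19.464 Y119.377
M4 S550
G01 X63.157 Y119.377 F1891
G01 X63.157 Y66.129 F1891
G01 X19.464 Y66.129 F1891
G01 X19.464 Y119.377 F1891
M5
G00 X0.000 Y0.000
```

<svg xmlns="http://www.w3.org/2000/svg" width="116.870mm" height="153.863mm" viewBox="0 0 116.870 153.863">
  <polygon points="19.464,34.486 63.157,34.486 63.157,87.734 19.464,87.734" fill="none" stroke="#008000"/>
</svg>

y_svg = 153.863 − y_m. Every run uses S550, so all elements get stroke `#008000` (score).

[1] closed run; points: 19.464,34.486 63.157,34.486 63.157,87.734 19.464,87.734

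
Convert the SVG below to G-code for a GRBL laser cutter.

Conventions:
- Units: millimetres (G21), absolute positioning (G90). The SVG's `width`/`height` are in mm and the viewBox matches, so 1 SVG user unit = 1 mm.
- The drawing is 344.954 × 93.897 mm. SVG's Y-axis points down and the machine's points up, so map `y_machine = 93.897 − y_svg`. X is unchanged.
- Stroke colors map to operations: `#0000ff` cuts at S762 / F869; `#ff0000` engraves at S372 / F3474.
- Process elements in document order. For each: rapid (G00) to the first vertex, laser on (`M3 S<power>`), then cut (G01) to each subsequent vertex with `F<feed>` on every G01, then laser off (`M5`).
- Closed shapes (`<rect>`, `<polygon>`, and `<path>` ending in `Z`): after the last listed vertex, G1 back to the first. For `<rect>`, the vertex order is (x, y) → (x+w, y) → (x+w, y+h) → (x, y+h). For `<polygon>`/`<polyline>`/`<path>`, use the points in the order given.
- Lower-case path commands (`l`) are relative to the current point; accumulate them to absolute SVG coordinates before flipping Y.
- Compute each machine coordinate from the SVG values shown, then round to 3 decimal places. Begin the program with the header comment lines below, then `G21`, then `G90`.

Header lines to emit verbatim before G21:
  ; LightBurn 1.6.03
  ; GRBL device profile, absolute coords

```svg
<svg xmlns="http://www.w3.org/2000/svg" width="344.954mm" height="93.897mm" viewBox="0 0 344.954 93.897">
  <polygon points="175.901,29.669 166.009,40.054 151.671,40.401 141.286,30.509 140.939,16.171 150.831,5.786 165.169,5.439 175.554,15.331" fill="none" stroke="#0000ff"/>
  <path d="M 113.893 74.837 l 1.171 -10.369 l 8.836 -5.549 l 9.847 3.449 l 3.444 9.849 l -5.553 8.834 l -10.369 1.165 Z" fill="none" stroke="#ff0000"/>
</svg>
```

; LightBurn 1.6.03
; GRBL device profile, absolute coords
G21
G90
G00 X175.901 Y64.228
M3 S762
G01 X166.009 Y53.843 F869
G01 X151.671 Y53.496 F869
G01 X141.286 Y63.388 F869
G01 X140.939 Y77.726 F869
G01 X150.831 Y88.111 F869
G01 X165.169 Y88.458 F869
G01 X175.554 Y78.566 F869
G01 X175.901 Y64.228 F869
M5
G00 X113.893 Y19.060
M3 S372
G01 X115.064 Y29.429 F3474
G01 X123.900 Y34.978 F3474
G01 X133.747 Y31.529 F3474
G01 X137.191 Y21.680 F3474
G01 X131.638 Y12.846 F3474
G01 X121.269 Y11.681 F3474
G01 X113.893 Y19.060 F3474
M5

1 u = 1 mm; y_m = 93.897 − y.

[1] `<polygon>` regular polygon, #0000ff→cut S762 F869: (175.901,64.228) → (166.009,53.843) → (151.671,53.496) → (141.286,63.388) → (140.939,77.726) → (150.831,88.111) → (165.169,88.458) → (175.554,78.566) → (175.901,64.228) (closed)

[2] `<path>` regular polygon, #ff0000→engrave S372 F3474: (113.893,19.060) → (115.064,29.429) → (123.900,34.978) → (133.747,31.529) → (137.191,21.680) → (131.638,12.846) → (121.269,11.681) → (113.893,19.060) (closed)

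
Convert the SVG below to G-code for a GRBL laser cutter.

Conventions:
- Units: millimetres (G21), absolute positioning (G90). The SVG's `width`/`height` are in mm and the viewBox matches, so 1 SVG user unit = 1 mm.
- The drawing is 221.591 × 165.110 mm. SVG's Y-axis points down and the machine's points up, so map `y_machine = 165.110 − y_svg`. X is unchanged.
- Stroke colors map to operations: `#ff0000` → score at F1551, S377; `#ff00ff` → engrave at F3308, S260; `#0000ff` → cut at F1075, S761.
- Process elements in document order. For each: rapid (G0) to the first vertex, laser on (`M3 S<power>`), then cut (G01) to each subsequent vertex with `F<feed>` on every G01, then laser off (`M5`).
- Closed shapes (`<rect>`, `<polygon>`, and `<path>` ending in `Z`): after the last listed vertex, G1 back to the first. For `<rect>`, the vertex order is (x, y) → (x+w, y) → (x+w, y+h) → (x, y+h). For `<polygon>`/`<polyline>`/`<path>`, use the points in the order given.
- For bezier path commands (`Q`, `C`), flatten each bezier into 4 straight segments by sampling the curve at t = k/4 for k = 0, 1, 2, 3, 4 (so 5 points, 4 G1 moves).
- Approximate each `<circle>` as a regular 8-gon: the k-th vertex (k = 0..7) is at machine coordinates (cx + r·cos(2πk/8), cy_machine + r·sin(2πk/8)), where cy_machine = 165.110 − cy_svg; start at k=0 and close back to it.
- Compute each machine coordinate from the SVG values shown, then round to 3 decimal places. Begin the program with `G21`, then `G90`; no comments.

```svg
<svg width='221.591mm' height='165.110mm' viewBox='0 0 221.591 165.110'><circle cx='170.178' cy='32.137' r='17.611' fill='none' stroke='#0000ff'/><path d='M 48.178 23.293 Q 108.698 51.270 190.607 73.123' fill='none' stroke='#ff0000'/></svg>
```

G21
G90
G0 X187.789 Y132.973
M3 S761
G01 X182.631 Y145.426 F1075
G01 X170.178 Y150.584 F1075
G01 X157.725 Y145.426 F1075
G01 X152.567 Y132.973 F1075
G01 X157.725 Y120.520 F1075
G01 X170.178 Y115.362 F1075
G01 X182.631 Y120.520 F1075
G01 X187.789 Y132.973 F1075
M5
G0 X48.178 Y141.817
M3 S377
G01 X79.775 Y128.211 F1551
G01 X114.045 Y115.371 F1551
G01 X150.989 Y103.296 F1551
G01 X190.607 Y91.987 F1551
M5

Since the viewBox matches the mm dimensions, user units are millimetres directly. The only transform is the Y-flip y_m = 165.110 − y_svg.

Shape 1 is a circle drawn with `<circle>`. Its stroke #0000ff means cut at S761, F1075. After flipping Y the toolpath is (187.789,132.973) → (182.631,145.426) → (170.178,150.584) → (157.725,145.426) → (152.567,132.973) → (157.725,120.520) → (170.178,115.362) → (182.631,120.520) → (187.789,132.973), returning to the start.

Shape 2 is a quadratic bezier drawn with `<path>`. Its stroke #ff0000 means score at S377, F1551. After flipping Y the toolpath is (48.178,141.817) → (79.775,128.211) → (114.045,115.371) → (150.989,103.296) → (190.607,91.987).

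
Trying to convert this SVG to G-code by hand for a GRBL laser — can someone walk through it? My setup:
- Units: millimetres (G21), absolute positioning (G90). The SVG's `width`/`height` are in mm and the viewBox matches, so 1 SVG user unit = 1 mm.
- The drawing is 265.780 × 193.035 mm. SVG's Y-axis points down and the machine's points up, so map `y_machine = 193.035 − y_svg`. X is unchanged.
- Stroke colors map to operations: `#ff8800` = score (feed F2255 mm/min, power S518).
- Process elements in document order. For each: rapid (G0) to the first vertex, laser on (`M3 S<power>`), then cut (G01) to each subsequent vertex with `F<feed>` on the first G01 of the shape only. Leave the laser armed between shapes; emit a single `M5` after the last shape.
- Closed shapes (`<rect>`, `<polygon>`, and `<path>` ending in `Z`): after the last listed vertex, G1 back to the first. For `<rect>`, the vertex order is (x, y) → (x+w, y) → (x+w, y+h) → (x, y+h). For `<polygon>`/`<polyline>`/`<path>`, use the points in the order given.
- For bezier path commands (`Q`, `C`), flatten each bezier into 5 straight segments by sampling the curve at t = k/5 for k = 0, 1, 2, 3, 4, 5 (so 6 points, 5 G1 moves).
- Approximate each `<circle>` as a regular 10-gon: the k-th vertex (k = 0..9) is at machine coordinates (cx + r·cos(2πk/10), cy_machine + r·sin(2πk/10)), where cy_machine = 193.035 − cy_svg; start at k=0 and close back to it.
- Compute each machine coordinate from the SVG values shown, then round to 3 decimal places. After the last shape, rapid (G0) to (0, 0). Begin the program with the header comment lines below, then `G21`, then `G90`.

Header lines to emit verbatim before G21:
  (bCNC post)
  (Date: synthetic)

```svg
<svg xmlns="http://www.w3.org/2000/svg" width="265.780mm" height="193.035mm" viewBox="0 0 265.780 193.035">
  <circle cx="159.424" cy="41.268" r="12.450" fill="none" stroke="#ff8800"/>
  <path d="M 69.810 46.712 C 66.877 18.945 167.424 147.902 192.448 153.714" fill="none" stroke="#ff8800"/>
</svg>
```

(bCNC post)
(Date: synthetic)
G21
G90
G0 X171.874 Y151.767
M3 S518
G01 X169.496 Y159.085 F2255
G01 X163.271 Y163.608
G01 X155.577 Y163.608
G01 X149.352 Y159.085
G01 X146.974 Y151.767
G01 X149.352 Y144.449
G01 X155.577 Y139.926
G01 X163.271 Y139.926
G01 X169.496 Y144.449
G01 X171.874 Y151.767
G0 X69.810 Y146.323
M3 S518
G01 X79.036 Y146.415 F2255
G01 X104.505 Y122.327
G01 X137.624 Y87.493
G01 X169.803 Y55.347
G01 X192.448 Y39.321
M5
G0 X0.000 Y0.000

Since the viewBox matches the mm dimensions, user units are millimetres directly. The only transform is the Y-flip y_m = 193.035 − y_svg.

Shape 1 is a circle drawn with `<circle>`. Its stroke #ff8800 means score at S518, F2255. After flipping Y the toolpath is (171.874,151.767) → (169.496,159.085) → (163.271,163.608) → (155.577,163.608) → (149.352,159.085) → (146.974,151.767) → (149.352,144.449) → (155.577,139.926) → (163.271,139.926) → (169.496,144.449) → (171.874,151.767), returning to the start.

Shape 2 is a cubic bezier drawn with `<path>`. Its stroke #ff8800 means score at S518, F2255. After flipping Y the toolpath is (69.810,146.323) → (79.036,146.415) → (104.505,122.327) → (137.624,87.493) → (169.803,55.347) → (192.448,39.321).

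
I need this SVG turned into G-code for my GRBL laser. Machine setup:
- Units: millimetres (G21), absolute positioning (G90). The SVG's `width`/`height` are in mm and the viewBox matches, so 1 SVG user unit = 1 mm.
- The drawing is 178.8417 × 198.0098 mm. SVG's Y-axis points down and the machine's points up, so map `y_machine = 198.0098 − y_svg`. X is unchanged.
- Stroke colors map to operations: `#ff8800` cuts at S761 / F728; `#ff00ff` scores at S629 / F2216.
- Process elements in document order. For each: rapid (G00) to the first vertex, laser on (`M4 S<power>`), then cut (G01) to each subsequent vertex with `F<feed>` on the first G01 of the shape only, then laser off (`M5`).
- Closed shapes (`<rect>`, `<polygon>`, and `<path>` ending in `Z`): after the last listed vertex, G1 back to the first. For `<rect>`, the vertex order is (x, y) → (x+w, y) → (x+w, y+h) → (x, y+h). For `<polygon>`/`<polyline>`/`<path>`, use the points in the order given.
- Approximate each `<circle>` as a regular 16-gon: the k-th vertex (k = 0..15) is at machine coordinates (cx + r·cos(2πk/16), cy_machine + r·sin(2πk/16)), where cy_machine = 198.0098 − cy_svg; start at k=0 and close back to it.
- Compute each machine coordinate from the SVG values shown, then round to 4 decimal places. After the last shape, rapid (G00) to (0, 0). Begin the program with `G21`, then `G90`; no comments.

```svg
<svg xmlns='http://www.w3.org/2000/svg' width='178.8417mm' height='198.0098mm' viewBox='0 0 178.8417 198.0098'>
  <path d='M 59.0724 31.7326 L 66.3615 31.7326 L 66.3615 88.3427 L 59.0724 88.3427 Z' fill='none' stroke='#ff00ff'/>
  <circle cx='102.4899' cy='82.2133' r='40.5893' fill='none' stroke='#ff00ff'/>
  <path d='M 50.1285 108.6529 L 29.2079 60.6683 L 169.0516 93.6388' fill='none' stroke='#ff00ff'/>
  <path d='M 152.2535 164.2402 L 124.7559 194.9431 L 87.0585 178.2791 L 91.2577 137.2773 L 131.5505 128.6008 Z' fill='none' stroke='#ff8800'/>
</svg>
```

Since the viewBox matches the mm dimensions, user units are millimetres directly. The only transform is the Y-flip y_m = 198.0098 − y_svg.

Shape 1 is a rectangle drawn with `<path>`. Its stroke #ff00ff means score at S629, F2216. After flipping Y the toolpath is (59.0724,166.2772) → (66.3615,166.2772) → (66.3615,109.6671) → (59.0724,109.6671) → (59.0724,166.2772), returning to the start.

Shape 2 is a circle drawn with `<circle>`. Its stroke #ff00ff means score at S629, F2216. After flipping Y the toolpath is (143.0792,115.7965) → (139.9895,131.3294) → (131.1909,144.4975) → (118.0228,153.2961) → (102.4899,156.3858) → (86.9570,153.2961) → (73.7889,144.4975) → (64.9903,131.3294) → (61.9006,115.7965) → (64.9903,100.2636) → (73.7889,87.0955) → (86.9570,78.2969) → (102.4899,75.2072) → (118.0228,78.2969) → (131.1909,87.0955) → (139.9895,100.2636) → (143.0792,115.7965), returning to the start.

Shape 3 is a open polyline drawn with `<path>`. Its stroke #ff00ff means score at S629, F2216. After flipping Y the toolpath is (50.1285,89.3569) → (29.2079,137.3415) → (169.0516,104.3710).

Shape 4 is a regular polygon drawn with `<path>`. Its stroke #ff8800 means cut at S761, F728. After flipping Y the toolpath is (152.2535,33.7696) → (124.7559,3.0667) → (87.0585,19.7307) → (91.2577,60.7325) → (131.5505,69.4090) → (152.2535,33.7696), returning to the start.

G21
G90
G00 X59.0724 Y166.2772
M4 S629
G01 X66.3615 Y166.2772 F2216
G01 X66.3615 Y109.6671
G01 X59.0724 Y109.6671
G01 X59.0724 Y166.2772
M5
G00 X143.0792 Y115.7965
M4 S629
G01 X139.9895 Y131.3294 F2216
G01 X131.1909 Y144.4975
G01 X118.0228 Y153.2961
G01 X102.4899 Y156.3858
G01 X86.9570 Y153.2961
G01 X73.7889 Y144.4975
G01 X64.9903 Y131.3294
G01 X61.9006 Y115.7965
G01 X64.9903 Y100.2636
G01 X73.7889 Y87.0955
G01 X86.9570 Y78.2969
G01 X102.4899 Y75.2072
G01 X118.0228 Y78.2969
G01 X131.1909 Y87.0955
G01 X139.9895 Y100.2636
G01 X143.0792 Y115.7965
M5
G00 X50.1285 Y89.3569
M4 S629
G01 X29.2079 Y137.3415 F2216
G01 X169.0516 Y104.3710
M5
G00 X152.2535 Y33.7696
M4 S761
G01 X124.7559 Y3.0667 F728
G01 X87.0585 Y19.7307
G01 X91.2577 Y60.7325
G01 X131.5505 Y69.4090
G01 X152.2535 Y33.7696
M5
G00 X0.0000 Y0.0000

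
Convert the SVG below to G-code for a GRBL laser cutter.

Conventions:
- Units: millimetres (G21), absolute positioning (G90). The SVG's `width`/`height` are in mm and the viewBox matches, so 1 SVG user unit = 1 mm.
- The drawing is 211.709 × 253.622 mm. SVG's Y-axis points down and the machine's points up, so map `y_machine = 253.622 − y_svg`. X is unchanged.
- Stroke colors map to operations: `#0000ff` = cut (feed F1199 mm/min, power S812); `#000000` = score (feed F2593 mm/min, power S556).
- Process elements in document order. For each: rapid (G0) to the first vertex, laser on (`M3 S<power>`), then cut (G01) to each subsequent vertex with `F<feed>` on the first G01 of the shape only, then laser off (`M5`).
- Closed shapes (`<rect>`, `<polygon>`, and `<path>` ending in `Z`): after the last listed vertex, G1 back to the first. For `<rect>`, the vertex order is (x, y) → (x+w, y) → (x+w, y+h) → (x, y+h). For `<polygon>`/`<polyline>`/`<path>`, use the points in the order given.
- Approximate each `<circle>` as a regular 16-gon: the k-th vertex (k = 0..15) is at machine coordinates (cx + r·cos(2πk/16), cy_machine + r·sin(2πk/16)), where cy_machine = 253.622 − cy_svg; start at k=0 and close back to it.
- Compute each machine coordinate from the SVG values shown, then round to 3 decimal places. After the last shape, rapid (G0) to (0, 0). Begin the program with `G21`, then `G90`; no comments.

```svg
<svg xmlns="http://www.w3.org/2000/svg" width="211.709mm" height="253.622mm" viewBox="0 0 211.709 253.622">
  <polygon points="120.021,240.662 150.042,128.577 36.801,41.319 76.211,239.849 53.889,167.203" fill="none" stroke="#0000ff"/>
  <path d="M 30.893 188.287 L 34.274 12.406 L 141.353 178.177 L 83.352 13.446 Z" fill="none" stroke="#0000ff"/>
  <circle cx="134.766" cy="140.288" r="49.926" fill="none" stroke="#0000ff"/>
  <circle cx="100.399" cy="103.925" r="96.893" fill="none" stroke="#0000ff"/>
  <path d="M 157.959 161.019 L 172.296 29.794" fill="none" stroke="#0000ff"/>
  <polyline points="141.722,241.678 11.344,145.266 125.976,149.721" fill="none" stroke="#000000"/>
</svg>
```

Since the viewBox matches the mm dimensions, user units are millimetres directly. The only transform is the Y-flip y_m = 253.622 − y_svg.

Shape 1 is a closed polygon drawn with `<polygon>`. Its stroke #0000ff means cut at S812, F1199. After flipping Y the toolpath is (120.021,12.960) → (150.042,125.045) → (36.801,212.303) → (76.211,13.773) → (53.889,86.419) → (120.021,12.960), returning to the start.

Shape 2 is a closed polygon drawn with `<path>`. Its stroke #0000ff means cut at S812, F1199. After flipping Y the toolpath is (30.893,65.335) → (34.274,241.216) → (141.353,75.445) → (83.352,240.176) → (30.893,65.335), returning to the start.

Shape 3 is a circle drawn with `<circle>`. Its stroke #0000ff means cut at S812, F1199. After flipping Y the toolpath is (184.692,113.334) → (180.892,132.440) → (170.069,148.637) → (153.872,159.460) → (134.766,163.260) → (115.660,159.460) → (99.463,148.637) → (88.640,132.440) → (84.840,113.334) → (88.640,94.228) → (99.463,78.031) → (115.660,67.208) → (134.766,63.408) → (153.872,67.208) → (170.069,78.031) → (180.892,94.228) → (184.692,113.334), returning to the start.

Shape 4 is a circle drawn with `<circle>`. Its stroke #0000ff means cut at S812, F1199. After flipping Y the toolpath is (197.292,149.697) → (189.916,186.776) → (168.913,218.211) → (137.478,239.214) → (100.399,246.590) → (63.320,239.214) → (31.885,218.211) → (10.882,186.776) → (3.506,149.697) → (10.882,112.618) → (31.885,81.183) → (63.320,60.180) → (100.399,52.804) → (137.478,60.180) → (168.913,81.183) → (189.916,112.618) → (197.292,149.697), returning to the start.

Shape 5 is a line segment drawn with `<path>`. Its stroke #0000ff means cut at S812, F1199. After flipping Y the toolpath is (157.959,92.603) → (172.296,223.828).

Shape 6 is a open polyline drawn with `<polyline>`. Its stroke #000000 means score at S556, F2593. After flipping Y the toolpath is (141.722,11.944) → (11.344,108.356) → (125.976,103.901).

G21
G90
G0 X120.021 Y12.960
M3 S812
G01 X150.042 Y125.045 F1199
G01 X36.801 Y212.303
G01 X76.211 Y13.773
G01 X53.889 Y86.419
G01 X120.021 Y12.960
M5
G0 X30.893 Y65.335
M3 S812
G01 X34.274 Y241.216 F1199
G01 X141.353 Y75.445
G01 X83.352 Y240.176
G01 X30.893 Y65.335
M5
G0 X184.692 Y113.334
M3 S812
G01 X180.892 Y132.440 F1199
G01 X170.069 Y148.637
G01 X153.872 Y159.460
G01 X134.766 Y163.260
G01 X115.660 Y159.460
G01 X99.463 Y148.637
G01 X88.640 Y132.440
G01 X84.840 Y113.334
G01 X88.640 Y94.228
G01 X99.463 Y78.031
G01 X115.660 Y67.208
G01 X134.766 Y63.408
G01 X153.872 Y67.208
G01 X170.069 Y78.031
G01 X180.892 Y94.228
G01 X184.692 Y113.334
M5
G0 X197.292 Y149.697
M3 S812
G01 X189.916 Y186.776 F1199
G01 X168.913 Y218.211
G01 X137.478 Y239.214
G01 X100.399 Y246.590
G01 X63.320 Y239.214
G01 X31.885 Y218.211
G01 X10.882 Y186.776
G01 X3.506 Y149.697
G01 X10.882 Y112.618
G01 X31.885 Y81.183
G01 X63.320 Y60.180
G01 X100.399 Y52.804
G01 X137.478 Y60.180
G01 X168.913 Y81.183
G01 X189.916 Y112.618
G01 X197.292 Y149.697
M5
G0 X157.959 Y92.603
M3 S812
G01 X172.296 Y223.828 F1199
M5
G0 X141.722 Y11.944
M3 S556
G01 X11.344 Y108.356 F2593
G01 X125.976 Y103.901
M5
G0 X0.000 Y0.000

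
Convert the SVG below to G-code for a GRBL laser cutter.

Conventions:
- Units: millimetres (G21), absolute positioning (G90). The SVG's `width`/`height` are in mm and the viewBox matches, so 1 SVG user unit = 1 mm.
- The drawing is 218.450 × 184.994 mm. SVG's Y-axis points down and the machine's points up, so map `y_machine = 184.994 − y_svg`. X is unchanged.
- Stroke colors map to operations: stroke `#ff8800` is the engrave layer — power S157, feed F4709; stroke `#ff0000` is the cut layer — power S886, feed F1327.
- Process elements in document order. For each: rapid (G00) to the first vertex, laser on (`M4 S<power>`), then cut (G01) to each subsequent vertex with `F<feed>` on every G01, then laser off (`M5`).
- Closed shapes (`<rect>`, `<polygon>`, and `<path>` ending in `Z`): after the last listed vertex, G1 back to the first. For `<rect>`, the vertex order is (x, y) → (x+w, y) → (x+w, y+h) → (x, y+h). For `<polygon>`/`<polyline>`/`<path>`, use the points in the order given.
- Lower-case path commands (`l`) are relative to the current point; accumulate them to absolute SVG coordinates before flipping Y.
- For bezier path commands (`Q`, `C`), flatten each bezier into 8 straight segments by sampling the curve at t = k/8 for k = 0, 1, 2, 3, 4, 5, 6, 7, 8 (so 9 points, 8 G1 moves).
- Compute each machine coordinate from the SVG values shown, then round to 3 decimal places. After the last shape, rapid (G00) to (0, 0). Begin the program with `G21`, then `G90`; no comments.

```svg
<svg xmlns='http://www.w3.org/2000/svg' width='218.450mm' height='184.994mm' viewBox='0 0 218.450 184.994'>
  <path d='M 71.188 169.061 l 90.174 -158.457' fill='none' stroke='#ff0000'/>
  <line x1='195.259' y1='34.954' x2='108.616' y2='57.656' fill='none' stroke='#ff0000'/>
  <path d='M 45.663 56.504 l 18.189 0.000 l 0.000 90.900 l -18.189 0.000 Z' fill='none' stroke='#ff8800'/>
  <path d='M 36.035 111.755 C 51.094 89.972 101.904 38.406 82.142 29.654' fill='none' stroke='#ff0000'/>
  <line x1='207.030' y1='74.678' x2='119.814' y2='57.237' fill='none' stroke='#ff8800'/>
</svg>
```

G21
G90
G00 X71.188 Y15.933
M4 S886
G01 X161.362 Y174.390 F1327
M5
G00 X195.259 Y150.040
M4 S886
G01 X108.616 Y127.338 F1327
M5
G00 X45.663 Y128.490
M4 S157
G01 X63.852 Y128.490 F4709
G01 X63.852 Y37.590 F4709
G01 X45.663 Y37.590 F4709
G01 X45.663 Y128.490 F4709
M5
G00 X36.035 Y73.239
M4 S886
G01 X43.150 Y82.662 F1327
G01 X52.371 Y94.026 F1327
G01 X62.452 Y106.481 F1327
G01 X72.146 Y119.176 F1327
G01 X80.209 Y131.260 F1327
G01 X85.393 Y141.883 F1327
G01 X86.452 Y150.193 F1327
G01 X82.142 Y155.340 F1327
M5
G00 X207.030 Y110.316
M4 S157
G01 X119.814 Y127.757 F4709
M5
G00 X0.000 Y0.000

1 u = 1 mm; y_m = 184.994 − y.

[1] `<path>` line segment, #ff0000→cut S886 F1327: (71.188,15.933) → (161.362,174.390)

[2] `<line>` line segment, #ff0000→cut S886 F1327: (195.259,150.040) → (108.616,127.338)

[3] `<path>` rectangle, #ff8800→engrave S157 F4709: (45.663,128.490) → (63.852,128.490) → (63.852,37.590) → (45.663,37.590) → (45.663,128.490) (closed)

[4] `<path>` cubic bezier, #ff0000→cut S886 F1327: (36.035,73.239) → (43.150,82.662) → (52.371,94.026) → (62.452,106.481) → (72.146,119.176) → (80.209,131.260) → (85.393,141.883) → (86.452,150.193) → (82.142,155.340)

[5] `<line>` line segment, #ff8800→engrave S157 F4709: (207.030,110.316) → (119.814,127.757)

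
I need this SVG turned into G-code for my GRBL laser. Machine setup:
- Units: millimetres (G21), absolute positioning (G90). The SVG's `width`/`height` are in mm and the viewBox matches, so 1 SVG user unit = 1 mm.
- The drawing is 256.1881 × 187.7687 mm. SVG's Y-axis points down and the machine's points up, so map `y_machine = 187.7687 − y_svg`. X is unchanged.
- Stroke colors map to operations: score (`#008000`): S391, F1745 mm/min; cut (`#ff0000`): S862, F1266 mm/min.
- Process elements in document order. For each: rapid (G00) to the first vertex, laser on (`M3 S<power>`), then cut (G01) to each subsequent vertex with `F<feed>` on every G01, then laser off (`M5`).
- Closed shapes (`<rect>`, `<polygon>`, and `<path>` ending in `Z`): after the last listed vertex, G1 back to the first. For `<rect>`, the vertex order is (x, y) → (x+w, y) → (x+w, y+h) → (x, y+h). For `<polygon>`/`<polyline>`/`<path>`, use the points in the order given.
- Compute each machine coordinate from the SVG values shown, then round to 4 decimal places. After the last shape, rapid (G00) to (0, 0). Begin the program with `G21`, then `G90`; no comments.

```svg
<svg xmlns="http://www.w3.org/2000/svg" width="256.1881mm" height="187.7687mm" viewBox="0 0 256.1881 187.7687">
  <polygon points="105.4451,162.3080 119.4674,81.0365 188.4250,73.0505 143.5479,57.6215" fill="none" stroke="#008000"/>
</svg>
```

viewBox `0 0 256.1881 187.7687` with mm width/height → 1 unit = 1 mm. Flip: y_m = 187.7687 − y_svg.

**Shape 1** — `<polygon>` closed polygon, stroke `#008000` → score (S391, F1745). Machine vertices: (105.4451,25.4607) → (119.4674,106.7322) → (188.4250,114.7182) → (143.5479,130.1472) → (105.4451,25.4607). Closed: final G1 returns to the first vertex.

G21
G90
G00 X105.4451 Y25.4607
M3 S391
G01 X119.4674 Y106.7322 F1745
G01 X188.4250 Y114.7182 F1745
G01 X143.5479 Y130.1472 F1745
G01 X105.4451 Y25.4607 F1745
M5
G00 X0.0000 Y0.0000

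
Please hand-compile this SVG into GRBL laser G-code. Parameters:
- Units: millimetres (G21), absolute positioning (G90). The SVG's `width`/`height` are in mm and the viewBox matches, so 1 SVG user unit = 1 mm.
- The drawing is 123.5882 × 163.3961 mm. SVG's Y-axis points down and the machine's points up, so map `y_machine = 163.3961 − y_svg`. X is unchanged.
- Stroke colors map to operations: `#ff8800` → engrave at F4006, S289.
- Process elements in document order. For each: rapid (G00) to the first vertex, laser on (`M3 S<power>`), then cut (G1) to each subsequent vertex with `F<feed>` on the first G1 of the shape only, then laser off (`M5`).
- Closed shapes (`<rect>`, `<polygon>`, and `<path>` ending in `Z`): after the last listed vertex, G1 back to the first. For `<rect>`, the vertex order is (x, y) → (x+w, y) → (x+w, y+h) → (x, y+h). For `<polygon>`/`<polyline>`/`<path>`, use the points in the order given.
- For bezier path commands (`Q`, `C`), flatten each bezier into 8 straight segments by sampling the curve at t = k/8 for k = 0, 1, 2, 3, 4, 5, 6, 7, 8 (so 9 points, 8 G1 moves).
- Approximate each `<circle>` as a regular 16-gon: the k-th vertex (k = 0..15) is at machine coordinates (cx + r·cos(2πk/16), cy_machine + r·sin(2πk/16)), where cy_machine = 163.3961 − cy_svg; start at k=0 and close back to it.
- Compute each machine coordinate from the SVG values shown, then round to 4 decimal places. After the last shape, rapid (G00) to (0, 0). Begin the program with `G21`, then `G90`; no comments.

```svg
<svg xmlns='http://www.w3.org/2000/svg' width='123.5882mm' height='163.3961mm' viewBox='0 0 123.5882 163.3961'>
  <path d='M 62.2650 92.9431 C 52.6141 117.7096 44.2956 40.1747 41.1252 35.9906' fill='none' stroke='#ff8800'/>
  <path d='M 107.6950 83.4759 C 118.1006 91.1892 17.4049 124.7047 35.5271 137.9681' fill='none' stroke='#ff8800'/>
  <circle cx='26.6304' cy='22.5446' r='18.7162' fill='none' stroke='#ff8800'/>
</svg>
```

Since the viewBox matches the mm dimensions, user units are millimetres directly. The only transform is the Y-flip y_m = 163.3961 − y_svg.

Shape 1 is a cubic bezier drawn with `<path>`. Its stroke #ff8800 means engrave at S289, F4006. After flipping Y the toolpath is (62.2650,70.4530) → (58.7158,65.6179) → (55.3363,68.3151) → (52.1711,76.4862) → (49.2649,88.0728) → (46.6625,101.0164) → (44.4086,113.2587) → (42.5480,122.7412) → (41.1252,127.4055).

Shape 2 is a cubic bezier drawn with `<path>`. Its stroke #ff8800 means engrave at S289, F4006. After flipping Y the toolpath is (107.6950,79.9202) → (106.8383,75.9082) → (98.2602,70.0169) → (84.6551,62.7861) → (68.7173,54.7554) → (53.1413,46.4645) → (40.6213,38.4532) → (33.8518,31.2611) → (35.5271,25.4280).

Shape 3 is a circle drawn with `<circle>`. Its stroke #ff8800 means engrave at S289, F4006. After flipping Y the toolpath is (45.3466,140.8515) → (43.9219,148.0139) → (39.8648,154.0859) → (33.7928,158.1430) → (26.6304,159.5677) → (19.4680,158.1430) → (13.3960,154.0859) → (9.3389,148.0139) → (7.9142,140.8515) → (9.3389,133.6891) → (13.3960,127.6171) → (19.4680,123.5600) → (26.6304,122.1353) → (33.7928,123.5600) → (39.8648,127.6171) → (43.9219,133.6891) → (45.3466,140.8515), returning to the start.

G21
G90
G00 X62.2650 Y70.4530
M3 S289
G1 X58.7158 Y65.6179 F4006
G1 X55.3363 Y68.3151
G1 X52.1711 Y76.4862
G1 X49.2649 Y88.0728
G1 X46.6625 Y101.0164
G1 X44.4086 Y113.2587
G1 X42.5480 Y122.7412
G1 X41.1252 Y127.4055
M5
G00 X107.6950 Y79.9202
M3 S289
G1 X106.8383 Y75.9082 F4006
G1 X98.2602 Y70.0169
G1 X84.6551 Y62.7861
G1 X68.7173 Y54.7554
G1 X53.1413 Y46.4645
G1 X40.6213 Y38.4532
G1 X33.8518 Y31.2611
G1 X35.5271 Y25.4280
M5
G00 X45.3466 Y140.8515
M3 S289
G1 X43.9219 Y148.0139 F4006
G1 X39.8648 Y154.0859
G1 X33.7928 Y158.1430
G1 X26.6304 Y159.5677
G1 X19.4680 Y158.1430
G1 X13.3960 Y154.0859
G1 X9.3389 Y148.0139
G1 X7.9142 Y140.8515
G1 X9.3389 Y133.6891
G1 X13.3960 Y127.6171
G1 X19.4680 Y123.5600
G1 X26.6304 Y122.1353
G1 X33.7928 Y123.5600
G1 X39.8648 Y127.6171
G1 X43.9219 Y133.6891
G1 X45.3466 Y140.8515
M5
G00 X0.0000 Y0.0000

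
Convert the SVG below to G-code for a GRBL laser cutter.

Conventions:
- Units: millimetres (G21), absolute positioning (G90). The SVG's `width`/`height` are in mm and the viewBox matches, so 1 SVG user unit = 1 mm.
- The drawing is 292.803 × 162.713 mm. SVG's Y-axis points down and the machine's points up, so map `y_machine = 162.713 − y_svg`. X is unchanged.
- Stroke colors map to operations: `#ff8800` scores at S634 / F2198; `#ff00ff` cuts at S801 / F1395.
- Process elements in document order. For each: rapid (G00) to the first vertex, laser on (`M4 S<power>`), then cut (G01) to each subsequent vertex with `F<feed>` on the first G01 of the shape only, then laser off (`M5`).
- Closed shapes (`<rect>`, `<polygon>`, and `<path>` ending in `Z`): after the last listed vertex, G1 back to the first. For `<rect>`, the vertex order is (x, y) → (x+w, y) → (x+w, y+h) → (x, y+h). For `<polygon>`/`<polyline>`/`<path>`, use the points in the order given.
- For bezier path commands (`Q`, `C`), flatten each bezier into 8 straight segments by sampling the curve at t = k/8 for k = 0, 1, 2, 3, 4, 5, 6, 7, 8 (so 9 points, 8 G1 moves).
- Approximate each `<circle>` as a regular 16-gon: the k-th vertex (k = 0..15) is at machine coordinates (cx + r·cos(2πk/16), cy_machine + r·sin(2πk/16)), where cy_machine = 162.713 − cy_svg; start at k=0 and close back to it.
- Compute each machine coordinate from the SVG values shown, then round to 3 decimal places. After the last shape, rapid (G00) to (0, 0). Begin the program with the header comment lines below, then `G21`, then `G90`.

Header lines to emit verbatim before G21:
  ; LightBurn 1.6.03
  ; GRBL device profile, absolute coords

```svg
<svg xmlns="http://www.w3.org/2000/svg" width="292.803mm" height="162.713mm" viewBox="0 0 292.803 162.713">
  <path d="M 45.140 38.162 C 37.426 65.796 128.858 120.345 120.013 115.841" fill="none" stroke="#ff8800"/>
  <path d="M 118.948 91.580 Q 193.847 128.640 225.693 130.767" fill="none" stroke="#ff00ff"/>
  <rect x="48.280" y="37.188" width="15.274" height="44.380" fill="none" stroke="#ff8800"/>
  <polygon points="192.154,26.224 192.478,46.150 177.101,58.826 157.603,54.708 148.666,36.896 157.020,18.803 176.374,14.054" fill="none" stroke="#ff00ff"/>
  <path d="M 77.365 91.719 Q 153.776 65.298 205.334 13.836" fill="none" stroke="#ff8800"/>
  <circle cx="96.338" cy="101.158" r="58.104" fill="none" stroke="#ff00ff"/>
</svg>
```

1 u = 1 mm; y_m = 162.713 − y.

[1] `<path>` cubic bezier, #ff8800→score S634 F2198: (45.140,124.551) → (46.505,113.095) → (54.828,100.122) → (67.773,86.641) → (83.001,73.660) → (98.176,62.185) → (110.961,53.223) → (119.019,47.783) → (120.013,46.872)

[2] `<path>` quadratic bezier, #ff00ff→cut S801 F1395: (118.948,71.133) → (137.000,62.414) → (153.707,54.786) → (169.068,48.250) → (183.084,42.806) → (195.754,38.454) → (207.079,35.193) → (217.059,33.024) → (225.693,31.946)

[3] `<rect>` rectangle, #ff8800→score S634 F2198: (48.280,125.525) → (63.554,125.525) → (63.554,81.145) → (48.280,81.145) → (48.280,125.525) (closed)

[4] `<polygon>` regular polygon, #ff00ff→cut S801 F1395: (192.154,136.489) → (192.478,116.563) → (177.101,103.887) → (157.603,108.005) → (148.666,125.817) → (157.020,143.910) → (176.374,148.659) → (192.154,136.489) (closed)

[5] `<path>` quadratic bezier, #ff8800→score S634 F2198: (77.365,70.994) → (96.079,77.991) → (114.017,85.770) → (131.178,94.331) → (147.563,103.675) → (163.171,113.802) → (178.002,124.711) → (192.056,136.403) → (205.334,148.877)

[6] `<circle>` circle, #ff00ff→cut S801 F1395: (154.442,61.555) → (150.019,83.790) → (137.424,102.641) → (118.573,115.236) → (96.338,119.659) → (74.103,115.236) → (55.252,102.641) → (42.657,83.790) → (38.234,61.555) → (42.657,39.320) → (55.252,20.469) → (74.103,7.874) → (96.338,3.451) → (118.573,7.874) → (137.424,20.469) → (150.019,39.320) → (154.442,61.555) (closed)

; LightBurn 1.6.03
; GRBL device profile, absolute coords
G21
G90
G00 X45.140 Y124.551
M4 S634
G01 X46.505 Y113.095 F2198
G01 X54.828 Y100.122
G01 X67.773 Y86.641
G01 X83.001 Y73.660
G01 X98.176 Y62.185
G01 X110.961 Y53.223
G01 X119.019 Y47.783
G01 X120.013 Y46.872
M5
G00 X118.948 Y71.133
M4 S801
G01 X137.000 Y62.414 F1395
G01 X153.707 Y54.786
G01 X169.068 Y48.250
G01 X183.084 Y42.806
G01 X195.754 Y38.454
G01 X207.079 Y35.193
G01 X217.059 Y33.024
G01 X225.693 Y31.946
M5
G00 X48.280 Y125.525
M4 S634
G01 X63.554 Y125.525 F2198
G01 X63.554 Y81.145
G01 X48.280 Y81.145
G01 X48.280 Y125.525
M5
G00 X192.154 Y136.489
M4 S801
G01 X192.478 Y116.563 F1395
G01 X177.101 Y103.887
G01 X157.603 Y108.005
G01 X148.666 Y125.817
G01 X157.020 Y143.910
G01 X176.374 Y148.659
G01 X192.154 Y136.489
M5
G00 X77.365 Y70.994
M4 S634
G01 X96.079 Y77.991 F2198
G01 X114.017 Y85.770
G01 X131.178 Y94.331
G01 X147.563 Y103.675
G01 X163.171 Y113.802
G01 X178.002 Y124.711
G01 X192.056 Y136.403
G01 X205.334 Y148.877
M5
G00 X154.442 Y61.555
M4 S801
G01 X150.019 Y83.790 F1395
G01 X137.424 Y102.641
G01 X118.573 Y115.236
G01 X96.338 Y119.659
G01 X74.103 Y115.236
G01 X55.252 Y102.641
G01 X42.657 Y83.790
G01 X38.234 Y61.555
G01 X42.657 Y39.320
G01 X55.252 Y20.469
G01 X74.103 Y7.874
G01 X96.338 Y3.451
G01 X118.573 Y7.874
G01 X137.424 Y20.469
G01 X150.019 Y39.320
G01 X154.442 Y61.555
M5
G00 X0.000 Y0.000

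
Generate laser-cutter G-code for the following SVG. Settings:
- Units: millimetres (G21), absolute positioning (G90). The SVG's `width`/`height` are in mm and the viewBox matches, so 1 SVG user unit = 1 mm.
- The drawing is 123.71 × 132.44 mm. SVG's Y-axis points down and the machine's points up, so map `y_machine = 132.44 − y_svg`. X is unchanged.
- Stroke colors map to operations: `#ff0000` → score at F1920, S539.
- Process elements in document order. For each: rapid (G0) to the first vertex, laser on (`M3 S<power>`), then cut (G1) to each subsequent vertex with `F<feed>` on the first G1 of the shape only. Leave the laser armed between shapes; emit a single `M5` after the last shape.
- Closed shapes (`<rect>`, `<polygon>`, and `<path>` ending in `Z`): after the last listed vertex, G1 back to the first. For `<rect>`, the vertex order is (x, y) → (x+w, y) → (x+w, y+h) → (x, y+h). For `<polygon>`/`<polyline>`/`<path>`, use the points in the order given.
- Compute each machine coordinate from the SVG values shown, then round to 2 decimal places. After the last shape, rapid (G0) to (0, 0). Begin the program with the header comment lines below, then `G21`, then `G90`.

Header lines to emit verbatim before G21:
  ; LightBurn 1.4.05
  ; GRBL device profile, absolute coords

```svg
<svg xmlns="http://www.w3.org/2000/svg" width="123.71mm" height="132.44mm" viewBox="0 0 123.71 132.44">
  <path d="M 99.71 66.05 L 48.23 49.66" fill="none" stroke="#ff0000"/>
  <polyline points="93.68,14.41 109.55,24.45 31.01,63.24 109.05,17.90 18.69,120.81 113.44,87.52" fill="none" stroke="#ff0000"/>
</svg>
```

Since the viewBox matches the mm dimensions, user units are millimetres directly. The only transform is the Y-flip y_m = 132.44 − y_svg.

Shape 1 is a line segment drawn with `<path>`. Its stroke #ff0000 means score at S539, F1920. After flipping Y the toolpath is (99.71,66.39) → (48.23,82.78).

Shape 2 is a open polyline drawn with `<polyline>`. Its stroke #ff0000 means score at S539, F1920. After flipping Y the toolpath is (93.68,118.03) → (109.55,107.99) → (31.01,69.20) → (109.05,114.54) → (18.69,11.63) → (113.44,44.92).

; LightBurn 1.4.05
; GRBL device profile, absolute coords
G21
G90
G0 X99.71 Y66.39
M3 S539
G1 X48.23 Y82.78 F1920
G0 X93.68 Y118.03
M3 S539
G1 X109.55 Y107.99 F1920
G1 X31.01 Y69.20
G1 X109.05 Y114.54
G1 X18.69 Y11.63
G1 X113.44 Y44.92
M5
G0 X0.00 Y0.00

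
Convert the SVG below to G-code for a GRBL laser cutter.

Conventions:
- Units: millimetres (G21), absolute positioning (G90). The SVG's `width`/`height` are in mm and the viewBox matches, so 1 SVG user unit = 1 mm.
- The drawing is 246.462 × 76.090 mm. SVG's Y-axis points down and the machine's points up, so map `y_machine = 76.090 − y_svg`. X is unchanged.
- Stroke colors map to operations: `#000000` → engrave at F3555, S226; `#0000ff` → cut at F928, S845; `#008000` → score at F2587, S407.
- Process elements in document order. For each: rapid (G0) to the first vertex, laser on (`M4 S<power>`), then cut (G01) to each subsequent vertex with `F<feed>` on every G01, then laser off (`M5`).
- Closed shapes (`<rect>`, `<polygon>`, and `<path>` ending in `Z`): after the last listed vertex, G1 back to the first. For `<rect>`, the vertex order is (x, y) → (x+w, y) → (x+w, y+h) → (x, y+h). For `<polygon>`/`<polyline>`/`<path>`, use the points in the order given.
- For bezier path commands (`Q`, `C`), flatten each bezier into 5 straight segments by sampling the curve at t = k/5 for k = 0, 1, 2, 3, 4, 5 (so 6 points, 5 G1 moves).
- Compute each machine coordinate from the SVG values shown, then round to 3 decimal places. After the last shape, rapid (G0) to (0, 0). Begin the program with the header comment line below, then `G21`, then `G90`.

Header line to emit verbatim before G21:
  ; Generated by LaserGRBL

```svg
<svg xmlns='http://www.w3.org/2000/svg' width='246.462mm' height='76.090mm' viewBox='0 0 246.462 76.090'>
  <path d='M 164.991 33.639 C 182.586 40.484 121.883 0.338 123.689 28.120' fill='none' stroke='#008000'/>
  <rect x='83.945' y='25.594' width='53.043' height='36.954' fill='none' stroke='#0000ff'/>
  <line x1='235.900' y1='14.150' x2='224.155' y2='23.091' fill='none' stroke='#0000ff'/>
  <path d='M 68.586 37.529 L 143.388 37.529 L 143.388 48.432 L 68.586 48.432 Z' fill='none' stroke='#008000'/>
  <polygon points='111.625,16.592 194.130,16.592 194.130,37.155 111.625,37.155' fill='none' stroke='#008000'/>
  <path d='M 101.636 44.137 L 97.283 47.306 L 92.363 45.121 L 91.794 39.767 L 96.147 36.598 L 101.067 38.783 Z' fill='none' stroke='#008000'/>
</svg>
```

1 u = 1 mm; y_m = 76.090 − y.

[1] `<path>` cubic bezier, #008000→score S407 F2587: (164.991,42.451) → (167.279,43.064) → (157.534,49.438) → (142.514,56.058) → (128.980,57.407) → (123.689,47.970)

[2] `<rect>` rectangle, #0000ff→cut S845 F928: (83.945,50.496) → (136.988,50.496) → (136.988,13.542) → (83.945,13.542) → (83.945,50.496) (closed)

[3] `<line>` line segment, #0000ff→cut S845 F928: (235.900,61.940) → (224.155,52.999)

[4] `<path>` rectangle, #008000→score S407 F2587: (68.586,38.561) → (143.388,38.561) → (143.388,27.658) → (68.586,27.658) → (68.586,38.561) (closed)

[5] `<polygon>` rectangle, #008000→score S407 F2587: (111.625,59.498) → (194.130,59.498) → (194.130,38.935) → (111.625,38.935) → (111.625,59.498) (closed)

[6] `<path>` regular polygon, #008000→score S407 F2587: (101.636,31.953) → (97.283,28.784) → (92.363,30.969) → (91.794,36.323) → (96.147,39.492) → (101.067,37.307) → (101.636,31.953) (closed)

; Generated by LaserGRBL
G21
G90
G0 X164.991 Y42.451
M4 S407
G01 X167.279 Y43.064 F2587
G01 X157.534 Y49.438 F2587
G01 X142.514 Y56.058 F2587
G01 X128.980 Y57.407 F2587
G01 X123.689 Y47.970 F2587
M5
G0 X83.945 Y50.496
M4 S845
G01 X136.988 Y50.496 F928
G01 X136.988 Y13.542 F928
G01 X83.945 Y13.542 F928
G01 X83.945 Y50.496 F928
M5
G0 X235.900 Y61.940
M4 S845
G01 X224.155 Y52.999 F928
M5
G0 X68.586 Y38.561
M4 S407
G01 X143.388 Y38.561 F2587
G01 X143.388 Y27.658 F2587
G01 X68.586 Y27.658 F2587
G01 X68.586 Y38.561 F2587
M5
G0 X111.625 Y59.498
M4 S407
G01 X194.130 Y59.498 F2587
G01 X194.130 Y38.935 F2587
G01 X111.625 Y38.935 F2587
G01 X111.625 Y59.498 F2587
M5
G0 X101.636 Y31.953
M4 S407
G01 X97.283 Y28.784 F2587
G01 X92.363 Y30.969 F2587
G01 X91.794 Y36.323 F2587
G01 X96.147 Y39.492 F2587
G01 X101.067 Y37.307 F2587
G01 X101.636 Y31.953 F2587
M5
G0 X0.000 Y0.000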